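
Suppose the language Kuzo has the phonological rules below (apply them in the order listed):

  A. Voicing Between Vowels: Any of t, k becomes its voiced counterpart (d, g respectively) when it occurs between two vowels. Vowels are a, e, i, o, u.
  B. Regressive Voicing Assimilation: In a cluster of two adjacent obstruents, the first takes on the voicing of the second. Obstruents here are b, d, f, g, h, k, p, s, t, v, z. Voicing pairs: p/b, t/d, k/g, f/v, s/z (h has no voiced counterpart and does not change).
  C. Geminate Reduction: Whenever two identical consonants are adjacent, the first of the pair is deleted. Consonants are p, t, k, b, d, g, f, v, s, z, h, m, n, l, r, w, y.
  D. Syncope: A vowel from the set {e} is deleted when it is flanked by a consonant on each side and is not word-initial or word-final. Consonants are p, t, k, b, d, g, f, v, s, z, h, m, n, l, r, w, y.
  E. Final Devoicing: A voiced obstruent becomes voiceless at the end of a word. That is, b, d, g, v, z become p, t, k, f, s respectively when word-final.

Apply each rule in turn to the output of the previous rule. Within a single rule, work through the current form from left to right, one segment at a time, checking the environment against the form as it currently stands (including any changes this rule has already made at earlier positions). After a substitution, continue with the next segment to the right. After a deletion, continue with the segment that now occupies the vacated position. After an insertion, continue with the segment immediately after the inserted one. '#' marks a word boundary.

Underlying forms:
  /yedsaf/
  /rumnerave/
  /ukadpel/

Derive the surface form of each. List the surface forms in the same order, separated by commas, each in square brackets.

/yedsaf/:
  A Voicing Between Vowels: no change — [yedsaf]
  B Regressive Voicing Assimilation: [yedsaf] → [yetsaf]
  C Geminate Reduction: no change — [yetsaf]
  D Syncope: [yetsaf] → [ytsaf]
  E Final Devoicing: no change — [ytsaf]
/rumnerave/:
  A Voicing Between Vowels: no change — [rumnerave]
  B Regressive Voicing Assimilation: no change — [rumnerave]
  C Geminate Reduction: no change — [rumnerave]
  D Syncope: [rumnerave] → [rumnrave]
  E Final Devoicing: no change — [rumnrave]
/ukadpel/:
  A Voicing Between Vowels: [ukadpel] → [ugadpel]
  B Regressive Voicing Assimilation: [ugadpel] → [ugatpel]
  C Geminate Reduction: no change — [ugatpel]
  D Syncope: [ugatpel] → [ugatpl]
  E Final Devoicing: no change — [ugatpl]

[ytsaf], [rumnrave], [ugatpl]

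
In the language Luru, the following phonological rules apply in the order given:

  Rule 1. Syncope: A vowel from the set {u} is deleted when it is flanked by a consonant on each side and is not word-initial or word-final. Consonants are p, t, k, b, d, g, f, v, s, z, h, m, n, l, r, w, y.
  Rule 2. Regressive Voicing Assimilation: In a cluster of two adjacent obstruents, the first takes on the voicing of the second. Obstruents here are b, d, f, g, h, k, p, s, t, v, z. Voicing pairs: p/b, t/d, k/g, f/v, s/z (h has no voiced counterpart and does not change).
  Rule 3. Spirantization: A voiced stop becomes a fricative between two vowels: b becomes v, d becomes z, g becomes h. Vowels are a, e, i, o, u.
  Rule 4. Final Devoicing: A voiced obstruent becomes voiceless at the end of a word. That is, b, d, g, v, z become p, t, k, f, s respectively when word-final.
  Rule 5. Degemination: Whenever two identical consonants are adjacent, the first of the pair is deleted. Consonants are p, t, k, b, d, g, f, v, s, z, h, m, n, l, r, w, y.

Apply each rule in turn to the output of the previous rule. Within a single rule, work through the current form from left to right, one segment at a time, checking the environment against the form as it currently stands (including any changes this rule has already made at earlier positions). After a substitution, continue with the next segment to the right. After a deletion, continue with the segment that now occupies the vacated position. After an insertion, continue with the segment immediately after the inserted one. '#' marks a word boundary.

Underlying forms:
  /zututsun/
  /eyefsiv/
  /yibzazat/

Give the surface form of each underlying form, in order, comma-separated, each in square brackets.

[stsn], [eyefsif], [yibzazat]

/zututsun/:
  Rule 1 Syncope: [zututsun] → [zttsn]
  Rule 2 Regressive Voicing Assimilation: [zttsn] → [sttsn]
  Rule 3 Spirantization: no change — [sttsn]
  Rule 4 Final Devoicing: no change — [sttsn]
  Rule 5 Degemination: [sttsn] → [stsn]
/eyefsiv/:
  Rule 1 Syncope: no change — [eyefsiv]
  Rule 2 Regressive Voicing Assimilation: no change — [eyefsiv]
  Rule 3 Spirantization: no change — [eyefsiv]
  Rule 4 Final Devoicing: [eyefsiv] → [eyefsif]
  Rule 5 Degemination: no change — [eyefsif]
/yibzazat/:
  Rule 1 Syncope: no change — [yibzazat]
  Rule 2 Regressive Voicing Assimilation: no change — [yibzazat]
  Rule 3 Spirantization: no change — [yibzazat]
  Rule 4 Final Devoicing: no change — [yibzazat]
  Rule 5 Degemination: no change — [yibzazat]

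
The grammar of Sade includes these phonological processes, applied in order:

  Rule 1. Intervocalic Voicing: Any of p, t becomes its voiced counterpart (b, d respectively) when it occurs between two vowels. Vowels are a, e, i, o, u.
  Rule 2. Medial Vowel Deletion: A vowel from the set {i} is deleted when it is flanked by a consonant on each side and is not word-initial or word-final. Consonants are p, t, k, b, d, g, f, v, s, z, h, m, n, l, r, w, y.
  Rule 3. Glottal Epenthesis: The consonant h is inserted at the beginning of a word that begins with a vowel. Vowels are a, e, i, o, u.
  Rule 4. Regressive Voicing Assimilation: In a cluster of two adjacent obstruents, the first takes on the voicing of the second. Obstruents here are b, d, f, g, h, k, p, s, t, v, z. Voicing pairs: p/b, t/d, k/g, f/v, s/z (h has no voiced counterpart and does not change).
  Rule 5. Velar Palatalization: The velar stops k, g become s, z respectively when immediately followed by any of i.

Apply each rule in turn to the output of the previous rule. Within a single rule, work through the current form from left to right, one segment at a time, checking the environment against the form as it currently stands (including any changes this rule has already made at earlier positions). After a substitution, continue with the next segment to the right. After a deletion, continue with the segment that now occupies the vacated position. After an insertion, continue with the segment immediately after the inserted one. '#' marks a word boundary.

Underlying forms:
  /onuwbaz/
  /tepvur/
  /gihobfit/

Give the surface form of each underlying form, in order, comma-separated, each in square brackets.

/onuwbaz/:
  Rule 1 Intervocalic Voicing: no change — [onuwbaz]
  Rule 2 Medial Vowel Deletion: no change — [onuwbaz]
  Rule 3 Glottal Epenthesis: [onuwbaz] → [honuwbaz]
  Rule 4 Regressive Voicing Assimilation: no change — [honuwbaz]
  Rule 5 Velar Palatalization: no change — [honuwbaz]
/tepvur/:
  Rule 1 Intervocalic Voicing: no change — [tepvur]
  Rule 2 Medial Vowel Deletion: no change — [tepvur]
  Rule 3 Glottal Epenthesis: no change — [tepvur]
  Rule 4 Regressive Voicing Assimilation: [tepvur] → [tebvur]
  Rule 5 Velar Palatalization: no change — [tebvur]
/gihobfit/:
  Rule 1 Intervocalic Voicing: no change — [gihobfit]
  Rule 2 Medial Vowel Deletion: [gihobfit] → [ghobft]
  Rule 3 Glottal Epenthesis: no change — [ghobft]
  Rule 4 Regressive Voicing Assimilation: [ghobft] → [khopft]
  Rule 5 Velar Palatalization: no change — [khopft]

[honuwbaz], [tebvur], [khopft]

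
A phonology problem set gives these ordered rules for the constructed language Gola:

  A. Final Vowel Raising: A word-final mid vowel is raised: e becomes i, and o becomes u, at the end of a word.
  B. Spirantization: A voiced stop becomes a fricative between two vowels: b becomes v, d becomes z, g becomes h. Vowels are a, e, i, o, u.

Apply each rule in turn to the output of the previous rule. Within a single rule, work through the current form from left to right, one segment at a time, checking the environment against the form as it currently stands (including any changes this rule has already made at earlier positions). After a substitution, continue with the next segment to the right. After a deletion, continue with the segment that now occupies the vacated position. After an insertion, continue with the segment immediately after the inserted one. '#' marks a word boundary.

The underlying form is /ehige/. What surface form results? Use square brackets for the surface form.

[ehihi]

A Final Vowel Raising: [ehige] → [ehigi]
B Spirantization: [ehigi] → [ehihi]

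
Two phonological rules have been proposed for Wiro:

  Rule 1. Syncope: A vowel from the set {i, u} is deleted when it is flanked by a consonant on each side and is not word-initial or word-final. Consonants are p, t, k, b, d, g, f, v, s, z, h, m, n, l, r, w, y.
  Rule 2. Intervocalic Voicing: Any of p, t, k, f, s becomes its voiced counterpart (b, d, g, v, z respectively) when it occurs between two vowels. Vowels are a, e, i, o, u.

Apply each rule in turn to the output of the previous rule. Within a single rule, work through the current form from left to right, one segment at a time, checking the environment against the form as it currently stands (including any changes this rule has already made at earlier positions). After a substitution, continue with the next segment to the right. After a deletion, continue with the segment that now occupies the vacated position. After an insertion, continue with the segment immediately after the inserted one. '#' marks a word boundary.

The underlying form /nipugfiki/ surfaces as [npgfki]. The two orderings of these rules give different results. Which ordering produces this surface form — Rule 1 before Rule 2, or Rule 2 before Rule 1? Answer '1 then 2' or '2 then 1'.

Order 1 then 2:
  1 Syncope: [nipugfiki] → [npgfki]
  2 Intervocalic Voicing: no change — [npgfki]
  result: [npgfki]
Order 2 then 1:
  2 Intervocalic Voicing: [nipugfiki] → [nibugfigi]
  1 Syncope: [nibugfigi] → [nbgfgi]
  result: [nbgfgi]

1 then 2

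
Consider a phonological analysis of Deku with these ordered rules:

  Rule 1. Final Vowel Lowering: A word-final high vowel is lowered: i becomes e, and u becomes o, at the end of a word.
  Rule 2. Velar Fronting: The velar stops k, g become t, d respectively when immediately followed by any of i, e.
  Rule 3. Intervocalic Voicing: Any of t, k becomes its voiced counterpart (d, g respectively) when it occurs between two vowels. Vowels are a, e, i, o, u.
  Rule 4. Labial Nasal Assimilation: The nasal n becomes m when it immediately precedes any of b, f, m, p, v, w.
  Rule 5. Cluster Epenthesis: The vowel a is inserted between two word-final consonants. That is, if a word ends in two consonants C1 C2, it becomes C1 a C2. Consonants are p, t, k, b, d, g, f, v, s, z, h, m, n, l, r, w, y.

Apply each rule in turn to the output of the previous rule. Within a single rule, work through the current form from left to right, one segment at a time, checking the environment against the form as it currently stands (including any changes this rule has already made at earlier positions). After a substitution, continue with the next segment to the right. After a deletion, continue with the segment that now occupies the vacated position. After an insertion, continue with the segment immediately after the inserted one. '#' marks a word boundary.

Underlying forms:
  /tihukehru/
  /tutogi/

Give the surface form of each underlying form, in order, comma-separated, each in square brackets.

[tihudehro], [tudode]

/tihukehru/:
  Rule 1 Final Vowel Lowering: [tihukehru] → [tihukehro]
  Rule 2 Velar Fronting: [tihukehro] → [tihutehro]
  Rule 3 Intervocalic Voicing: [tihutehro] → [tihudehro]
  Rule 4 Labial Nasal Assimilation: no change — [tihudehro]
  Rule 5 Cluster Epenthesis: no change — [tihudehro]
/tutogi/:
  Rule 1 Final Vowel Lowering: [tutogi] → [tutoge]
  Rule 2 Velar Fronting: [tutoge] → [tutode]
  Rule 3 Intervocalic Voicing: [tutode] → [tudode]
  Rule 4 Labial Nasal Assimilation: no change — [tudode]
  Rule 5 Cluster Epenthesis: no change — [tudode]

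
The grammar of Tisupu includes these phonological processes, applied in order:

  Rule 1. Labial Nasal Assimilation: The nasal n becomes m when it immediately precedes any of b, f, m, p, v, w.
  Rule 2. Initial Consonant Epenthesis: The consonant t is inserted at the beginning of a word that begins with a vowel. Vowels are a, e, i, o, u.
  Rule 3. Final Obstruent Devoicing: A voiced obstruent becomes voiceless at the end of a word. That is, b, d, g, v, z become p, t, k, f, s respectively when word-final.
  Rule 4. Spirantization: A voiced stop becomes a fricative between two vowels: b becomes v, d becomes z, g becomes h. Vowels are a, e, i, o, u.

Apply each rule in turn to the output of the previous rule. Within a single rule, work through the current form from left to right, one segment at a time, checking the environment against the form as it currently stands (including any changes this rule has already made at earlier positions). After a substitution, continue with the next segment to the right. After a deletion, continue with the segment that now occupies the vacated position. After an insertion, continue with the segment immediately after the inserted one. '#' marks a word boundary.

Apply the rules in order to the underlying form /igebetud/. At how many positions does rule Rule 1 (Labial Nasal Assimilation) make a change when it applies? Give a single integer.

Rule 1 Labial Nasal Assimilation: no change — [igebetud]
Rule 2 Initial Consonant Epenthesis: [igebetud] → [tigebetud]
Rule 3 Final Obstruent Devoicing: [tigebetud] → [tigebetut]
Rule 4 Spirantization: [tigebetut] → [tihevetut]
Rule Rule 1 changed 0 position(s).

0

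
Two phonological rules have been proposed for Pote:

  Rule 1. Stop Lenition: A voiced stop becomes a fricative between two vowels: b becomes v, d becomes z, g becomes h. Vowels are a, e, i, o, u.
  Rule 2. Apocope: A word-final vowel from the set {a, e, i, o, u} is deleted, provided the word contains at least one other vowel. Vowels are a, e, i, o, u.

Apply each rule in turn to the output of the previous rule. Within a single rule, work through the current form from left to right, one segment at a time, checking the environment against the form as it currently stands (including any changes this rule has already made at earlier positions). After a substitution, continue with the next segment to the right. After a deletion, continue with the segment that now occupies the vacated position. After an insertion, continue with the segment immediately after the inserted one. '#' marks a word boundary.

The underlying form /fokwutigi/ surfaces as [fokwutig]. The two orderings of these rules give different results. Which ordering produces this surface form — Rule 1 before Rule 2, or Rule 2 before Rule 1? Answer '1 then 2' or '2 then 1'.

Order 1 then 2:
  1 Stop Lenition: [fokwutigi] → [fokwutihi]
  2 Apocope: [fokwutihi] → [fokwutih]
  result: [fokwutih]
Order 2 then 1:
  2 Apocope: [fokwutigi] → [fokwutig]
  1 Stop Lenition: no change — [fokwutig]
  result: [fokwutig]

2 then 1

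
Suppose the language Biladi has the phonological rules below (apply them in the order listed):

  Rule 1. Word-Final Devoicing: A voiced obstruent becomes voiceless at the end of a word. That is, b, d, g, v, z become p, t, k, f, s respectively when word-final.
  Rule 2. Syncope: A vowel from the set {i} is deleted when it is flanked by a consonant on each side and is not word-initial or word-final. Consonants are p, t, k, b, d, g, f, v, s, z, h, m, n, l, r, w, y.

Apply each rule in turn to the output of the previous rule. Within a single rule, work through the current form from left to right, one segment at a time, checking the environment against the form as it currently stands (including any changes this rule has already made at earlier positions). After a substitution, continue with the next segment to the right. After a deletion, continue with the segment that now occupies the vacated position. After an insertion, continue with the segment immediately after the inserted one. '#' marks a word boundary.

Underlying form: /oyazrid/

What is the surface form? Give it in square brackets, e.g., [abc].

Rule 1 Word-Final Devoicing: [oyazrid] → [oyazrit]
Rule 2 Syncope: [oyazrit] → [oyazrt]

[oyazrt]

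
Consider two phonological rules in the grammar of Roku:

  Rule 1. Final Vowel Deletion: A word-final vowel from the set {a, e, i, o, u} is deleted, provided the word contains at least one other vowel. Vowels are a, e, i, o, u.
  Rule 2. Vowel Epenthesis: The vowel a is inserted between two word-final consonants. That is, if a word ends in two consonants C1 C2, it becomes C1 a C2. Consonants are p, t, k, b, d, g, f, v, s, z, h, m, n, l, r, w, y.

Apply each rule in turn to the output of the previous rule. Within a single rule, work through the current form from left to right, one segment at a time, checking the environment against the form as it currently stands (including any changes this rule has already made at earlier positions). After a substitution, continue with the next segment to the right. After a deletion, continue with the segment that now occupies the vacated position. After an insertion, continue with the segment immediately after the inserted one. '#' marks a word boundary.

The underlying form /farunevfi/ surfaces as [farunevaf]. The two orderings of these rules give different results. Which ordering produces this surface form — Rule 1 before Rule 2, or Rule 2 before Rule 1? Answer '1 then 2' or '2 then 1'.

Order 1 then 2:
  1 Final Vowel Deletion: [farunevfi] → [farunevf]
  2 Vowel Epenthesis: [farunevf] → [farunevaf]
  result: [farunevaf]
Order 2 then 1:
  2 Vowel Epenthesis: no change — [farunevfi]
  1 Final Vowel Deletion: [farunevfi] → [farunevf]
  result: [farunevf]

1 then 2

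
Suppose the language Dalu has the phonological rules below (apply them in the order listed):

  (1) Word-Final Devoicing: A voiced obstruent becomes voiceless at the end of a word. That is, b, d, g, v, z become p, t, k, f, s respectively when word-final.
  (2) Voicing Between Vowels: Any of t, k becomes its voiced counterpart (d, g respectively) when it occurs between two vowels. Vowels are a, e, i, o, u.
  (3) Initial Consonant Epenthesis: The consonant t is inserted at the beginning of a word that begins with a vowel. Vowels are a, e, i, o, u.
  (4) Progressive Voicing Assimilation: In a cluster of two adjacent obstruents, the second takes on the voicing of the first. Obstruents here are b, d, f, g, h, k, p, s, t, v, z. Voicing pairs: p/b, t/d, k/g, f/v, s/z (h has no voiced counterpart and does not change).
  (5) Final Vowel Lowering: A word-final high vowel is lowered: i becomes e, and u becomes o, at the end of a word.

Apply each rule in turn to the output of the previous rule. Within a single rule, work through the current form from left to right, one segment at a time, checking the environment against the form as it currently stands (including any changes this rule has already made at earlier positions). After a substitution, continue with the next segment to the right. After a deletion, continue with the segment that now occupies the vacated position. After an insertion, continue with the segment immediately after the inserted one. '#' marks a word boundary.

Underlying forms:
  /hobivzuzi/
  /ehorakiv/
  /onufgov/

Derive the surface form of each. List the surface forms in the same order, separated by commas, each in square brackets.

[hobivzuze], [tehoragif], [tonufkof]

/hobivzuzi/:
  (1) Word-Final Devoicing: no change — [hobivzuzi]
  (2) Voicing Between Vowels: no change — [hobivzuzi]
  (3) Initial Consonant Epenthesis: no change — [hobivzuzi]
  (4) Progressive Voicing Assimilation: no change — [hobivzuzi]
  (5) Final Vowel Lowering: [hobivzuzi] → [hobivzuze]
/ehorakiv/:
  (1) Word-Final Devoicing: [ehorakiv] → [ehorakif]
  (2) Voicing Between Vowels: [ehorakif] → [ehoragif]
  (3) Initial Consonant Epenthesis: [ehoragif] → [tehoragif]
  (4) Progressive Voicing Assimilation: no change — [tehoragif]
  (5) Final Vowel Lowering: no change — [tehoragif]
/onufgov/:
  (1) Word-Final Devoicing: [onufgov] → [onufgof]
  (2) Voicing Between Vowels: no change — [onufgof]
  (3) Initial Consonant Epenthesis: [onufgof] → [tonufgof]
  (4) Progressive Voicing Assimilation: [tonufgof] → [tonufkof]
  (5) Final Vowel Lowering: no change — [tonufkof]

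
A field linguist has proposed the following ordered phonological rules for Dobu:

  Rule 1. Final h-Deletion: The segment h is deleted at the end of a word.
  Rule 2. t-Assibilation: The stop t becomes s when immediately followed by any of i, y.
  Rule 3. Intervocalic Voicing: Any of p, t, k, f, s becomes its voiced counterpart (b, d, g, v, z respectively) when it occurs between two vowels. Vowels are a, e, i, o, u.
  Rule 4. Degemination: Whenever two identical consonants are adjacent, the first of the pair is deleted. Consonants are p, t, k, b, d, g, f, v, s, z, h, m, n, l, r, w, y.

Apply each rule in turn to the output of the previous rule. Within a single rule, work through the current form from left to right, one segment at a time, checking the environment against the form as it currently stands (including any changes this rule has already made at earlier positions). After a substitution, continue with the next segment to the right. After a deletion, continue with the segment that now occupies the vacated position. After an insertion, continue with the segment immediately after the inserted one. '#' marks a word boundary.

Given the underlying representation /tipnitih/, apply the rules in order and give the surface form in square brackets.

[sipnizi]

Rule 1 Final h-Deletion: [tipnitih] → [tipniti]
Rule 2 t-Assibilation: [tipniti] → [sipnisi]
Rule 3 Intervocalic Voicing: [sipnisi] → [sipnizi]
Rule 4 Degemination: no change — [sipnizi]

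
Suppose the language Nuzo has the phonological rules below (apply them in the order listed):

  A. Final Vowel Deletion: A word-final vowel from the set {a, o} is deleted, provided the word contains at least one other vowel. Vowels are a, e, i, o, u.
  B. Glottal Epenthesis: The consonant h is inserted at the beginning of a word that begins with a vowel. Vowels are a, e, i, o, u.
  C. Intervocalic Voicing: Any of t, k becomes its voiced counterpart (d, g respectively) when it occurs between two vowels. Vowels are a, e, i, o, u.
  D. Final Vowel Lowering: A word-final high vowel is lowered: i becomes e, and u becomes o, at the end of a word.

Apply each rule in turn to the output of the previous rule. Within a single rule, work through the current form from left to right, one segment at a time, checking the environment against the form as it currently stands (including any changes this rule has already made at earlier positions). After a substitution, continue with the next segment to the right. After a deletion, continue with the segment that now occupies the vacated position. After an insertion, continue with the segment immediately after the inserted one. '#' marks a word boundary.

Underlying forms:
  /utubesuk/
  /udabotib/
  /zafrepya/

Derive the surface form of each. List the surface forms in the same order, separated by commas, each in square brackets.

/utubesuk/:
  A Final Vowel Deletion: no change — [utubesuk]
  B Glottal Epenthesis: [utubesuk] → [hutubesuk]
  C Intervocalic Voicing: [hutubesuk] → [hudubesuk]
  D Final Vowel Lowering: no change — [hudubesuk]
/udabotib/:
  A Final Vowel Deletion: no change — [udabotib]
  B Glottal Epenthesis: [udabotib] → [hudabotib]
  C Intervocalic Voicing: [hudabotib] → [hudabodib]
  D Final Vowel Lowering: no change — [hudabodib]
/zafrepya/:
  A Final Vowel Deletion: [zafrepya] → [zafrepy]
  B Glottal Epenthesis: no change — [zafrepy]
  C Intervocalic Voicing: no change — [zafrepy]
  D Final Vowel Lowering: no change — [zafrepy]

[hudubesuk], [hudabodib], [zafrepy]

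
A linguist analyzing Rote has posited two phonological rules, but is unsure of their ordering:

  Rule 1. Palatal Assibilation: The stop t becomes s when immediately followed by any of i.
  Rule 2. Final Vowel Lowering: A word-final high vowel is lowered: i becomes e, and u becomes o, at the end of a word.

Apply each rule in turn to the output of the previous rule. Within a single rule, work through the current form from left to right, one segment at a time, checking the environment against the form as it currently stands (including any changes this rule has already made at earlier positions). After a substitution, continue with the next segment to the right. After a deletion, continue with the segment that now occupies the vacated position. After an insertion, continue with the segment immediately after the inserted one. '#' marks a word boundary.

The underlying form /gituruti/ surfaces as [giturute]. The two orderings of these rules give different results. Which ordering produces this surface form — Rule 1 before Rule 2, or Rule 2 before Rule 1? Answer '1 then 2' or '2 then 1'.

2 then 1

Order 1 then 2:
  1 Palatal Assibilation: [gituruti] → [giturusi]
  2 Final Vowel Lowering: [giturusi] → [gituruse]
  result: [gituruse]
Order 2 then 1:
  2 Final Vowel Lowering: [gituruti] → [giturute]
  1 Palatal Assibilation: no change — [giturute]
  result: [giturute]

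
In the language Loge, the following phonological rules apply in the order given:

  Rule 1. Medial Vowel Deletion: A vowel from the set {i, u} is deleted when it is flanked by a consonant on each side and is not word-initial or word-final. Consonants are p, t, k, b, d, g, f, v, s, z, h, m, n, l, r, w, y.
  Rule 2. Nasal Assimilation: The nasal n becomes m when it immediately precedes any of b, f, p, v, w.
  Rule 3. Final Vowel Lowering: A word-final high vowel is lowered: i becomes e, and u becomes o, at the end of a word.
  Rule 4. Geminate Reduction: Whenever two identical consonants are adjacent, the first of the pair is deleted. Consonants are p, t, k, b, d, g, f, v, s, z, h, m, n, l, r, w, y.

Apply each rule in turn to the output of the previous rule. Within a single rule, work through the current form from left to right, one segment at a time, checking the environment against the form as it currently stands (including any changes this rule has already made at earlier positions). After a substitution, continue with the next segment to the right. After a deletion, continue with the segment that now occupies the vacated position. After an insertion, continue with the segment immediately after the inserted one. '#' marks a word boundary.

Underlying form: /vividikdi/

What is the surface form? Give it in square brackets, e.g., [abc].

Rule 1 Medial Vowel Deletion: [vividikdi] → [vvdkdi]
Rule 2 Nasal Assimilation: no change — [vvdkdi]
Rule 3 Final Vowel Lowering: [vvdkdi] → [vvdkde]
Rule 4 Geminate Reduction: [vvdkde] → [vdkde]

[vdkde]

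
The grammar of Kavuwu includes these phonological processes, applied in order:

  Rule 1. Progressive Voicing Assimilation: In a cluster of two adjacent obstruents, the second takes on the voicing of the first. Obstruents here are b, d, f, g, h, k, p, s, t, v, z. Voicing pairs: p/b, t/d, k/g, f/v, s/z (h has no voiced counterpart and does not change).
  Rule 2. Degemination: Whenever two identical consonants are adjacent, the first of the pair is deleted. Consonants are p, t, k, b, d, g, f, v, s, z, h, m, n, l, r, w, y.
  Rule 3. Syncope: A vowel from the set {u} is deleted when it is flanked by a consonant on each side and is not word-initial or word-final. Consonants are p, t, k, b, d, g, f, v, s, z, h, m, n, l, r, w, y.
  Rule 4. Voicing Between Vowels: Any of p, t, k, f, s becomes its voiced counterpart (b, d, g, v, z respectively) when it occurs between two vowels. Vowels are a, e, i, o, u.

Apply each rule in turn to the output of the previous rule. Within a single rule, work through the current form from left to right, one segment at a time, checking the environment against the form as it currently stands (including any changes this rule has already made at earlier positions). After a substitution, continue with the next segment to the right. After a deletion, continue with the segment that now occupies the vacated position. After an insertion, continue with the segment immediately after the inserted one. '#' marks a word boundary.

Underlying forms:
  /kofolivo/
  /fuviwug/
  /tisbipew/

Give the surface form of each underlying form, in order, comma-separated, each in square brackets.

[kovolivo], [fviwg], [tispibew]

/kofolivo/:
  Rule 1 Progressive Voicing Assimilation: no change — [kofolivo]
  Rule 2 Degemination: no change — [kofolivo]
  Rule 3 Syncope: no change — [kofolivo]
  Rule 4 Voicing Between Vowels: [kofolivo] → [kovolivo]
/fuviwug/:
  Rule 1 Progressive Voicing Assimilation: no change — [fuviwug]
  Rule 2 Degemination: no change — [fuviwug]
  Rule 3 Syncope: [fuviwug] → [fviwg]
  Rule 4 Voicing Between Vowels: no change — [fviwg]
/tisbipew/:
  Rule 1 Progressive Voicing Assimilation: [tisbipew] → [tispipew]
  Rule 2 Degemination: no change — [tispipew]
  Rule 3 Syncope: no change — [tispipew]
  Rule 4 Voicing Between Vowels: [tispipew] → [tispibew]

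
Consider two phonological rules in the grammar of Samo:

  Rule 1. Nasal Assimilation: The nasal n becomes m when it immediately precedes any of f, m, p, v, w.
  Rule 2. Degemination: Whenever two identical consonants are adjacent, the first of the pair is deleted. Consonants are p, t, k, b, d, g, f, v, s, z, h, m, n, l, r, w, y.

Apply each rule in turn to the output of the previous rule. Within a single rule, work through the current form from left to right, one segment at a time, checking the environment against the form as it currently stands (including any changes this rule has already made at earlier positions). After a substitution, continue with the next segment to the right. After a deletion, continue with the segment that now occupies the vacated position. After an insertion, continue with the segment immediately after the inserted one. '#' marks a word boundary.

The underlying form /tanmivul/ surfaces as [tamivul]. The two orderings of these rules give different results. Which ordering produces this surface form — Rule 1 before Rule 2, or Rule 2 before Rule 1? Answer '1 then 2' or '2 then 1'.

1 then 2

Order 1 then 2:
  1 Nasal Assimilation: [tanmivul] → [tammivul]
  2 Degemination: [tammivul] → [tamivul]
  result: [tamivul]
Order 2 then 1:
  2 Degemination: no change — [tanmivul]
  1 Nasal Assimilation: [tanmivul] → [tammivul]
  result: [tammivul]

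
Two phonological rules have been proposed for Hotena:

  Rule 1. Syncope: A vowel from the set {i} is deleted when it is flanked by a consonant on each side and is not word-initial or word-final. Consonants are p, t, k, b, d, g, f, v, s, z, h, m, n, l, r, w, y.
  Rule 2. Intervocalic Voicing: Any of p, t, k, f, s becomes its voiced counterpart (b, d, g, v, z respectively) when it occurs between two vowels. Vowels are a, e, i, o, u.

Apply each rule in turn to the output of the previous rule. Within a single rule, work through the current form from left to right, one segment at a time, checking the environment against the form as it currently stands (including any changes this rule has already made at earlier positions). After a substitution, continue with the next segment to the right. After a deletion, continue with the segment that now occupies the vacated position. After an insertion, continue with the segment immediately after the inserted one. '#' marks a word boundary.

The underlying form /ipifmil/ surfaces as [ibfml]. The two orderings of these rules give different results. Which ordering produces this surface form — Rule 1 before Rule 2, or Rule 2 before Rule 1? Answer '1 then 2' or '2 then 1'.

Order 1 then 2:
  1 Syncope: [ipifmil] → [ipfml]
  2 Intervocalic Voicing: no change — [ipfml]
  result: [ipfml]
Order 2 then 1:
  2 Intervocalic Voicing: [ipifmil] → [ibifmil]
  1 Syncope: [ibifmil] → [ibfml]
  result: [ibfml]

2 then 1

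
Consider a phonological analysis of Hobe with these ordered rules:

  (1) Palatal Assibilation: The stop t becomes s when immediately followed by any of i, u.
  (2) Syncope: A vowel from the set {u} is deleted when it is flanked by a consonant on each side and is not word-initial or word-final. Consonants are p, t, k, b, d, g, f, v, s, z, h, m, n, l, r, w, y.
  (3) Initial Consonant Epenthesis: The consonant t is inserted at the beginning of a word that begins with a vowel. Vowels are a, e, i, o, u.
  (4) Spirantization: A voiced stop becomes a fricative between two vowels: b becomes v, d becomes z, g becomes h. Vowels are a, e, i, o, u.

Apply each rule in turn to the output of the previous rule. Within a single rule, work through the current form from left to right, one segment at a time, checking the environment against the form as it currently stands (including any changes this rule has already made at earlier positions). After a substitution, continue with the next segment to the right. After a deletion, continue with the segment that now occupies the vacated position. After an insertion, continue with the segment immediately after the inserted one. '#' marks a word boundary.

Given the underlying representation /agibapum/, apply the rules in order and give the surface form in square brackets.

(1) Palatal Assibilation: no change — [agibapum]
(2) Syncope: [agibapum] → [agibapm]
(3) Initial Consonant Epenthesis: [agibapm] → [tagibapm]
(4) Spirantization: [tagibapm] → [tahivapm]

[tahivapm]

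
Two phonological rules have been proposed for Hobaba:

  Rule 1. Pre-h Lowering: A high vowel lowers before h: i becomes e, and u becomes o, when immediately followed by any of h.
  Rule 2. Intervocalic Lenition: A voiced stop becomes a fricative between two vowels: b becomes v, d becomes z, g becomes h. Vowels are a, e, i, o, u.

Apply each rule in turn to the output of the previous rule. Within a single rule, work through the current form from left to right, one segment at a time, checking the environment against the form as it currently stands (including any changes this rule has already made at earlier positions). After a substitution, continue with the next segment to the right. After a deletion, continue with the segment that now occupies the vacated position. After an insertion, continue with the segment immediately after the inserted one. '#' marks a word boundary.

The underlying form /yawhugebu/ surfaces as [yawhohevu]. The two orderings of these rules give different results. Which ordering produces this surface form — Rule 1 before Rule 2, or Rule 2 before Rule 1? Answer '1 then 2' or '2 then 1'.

2 then 1

Order 1 then 2:
  1 Pre-h Lowering: no change — [yawhugebu]
  2 Intervocalic Lenition: [yawhugebu] → [yawhuhevu]
  result: [yawhuhevu]
Order 2 then 1:
  2 Intervocalic Lenition: [yawhugebu] → [yawhuhevu]
  1 Pre-h Lowering: [yawhuhevu] → [yawhohevu]
  result: [yawhohevu]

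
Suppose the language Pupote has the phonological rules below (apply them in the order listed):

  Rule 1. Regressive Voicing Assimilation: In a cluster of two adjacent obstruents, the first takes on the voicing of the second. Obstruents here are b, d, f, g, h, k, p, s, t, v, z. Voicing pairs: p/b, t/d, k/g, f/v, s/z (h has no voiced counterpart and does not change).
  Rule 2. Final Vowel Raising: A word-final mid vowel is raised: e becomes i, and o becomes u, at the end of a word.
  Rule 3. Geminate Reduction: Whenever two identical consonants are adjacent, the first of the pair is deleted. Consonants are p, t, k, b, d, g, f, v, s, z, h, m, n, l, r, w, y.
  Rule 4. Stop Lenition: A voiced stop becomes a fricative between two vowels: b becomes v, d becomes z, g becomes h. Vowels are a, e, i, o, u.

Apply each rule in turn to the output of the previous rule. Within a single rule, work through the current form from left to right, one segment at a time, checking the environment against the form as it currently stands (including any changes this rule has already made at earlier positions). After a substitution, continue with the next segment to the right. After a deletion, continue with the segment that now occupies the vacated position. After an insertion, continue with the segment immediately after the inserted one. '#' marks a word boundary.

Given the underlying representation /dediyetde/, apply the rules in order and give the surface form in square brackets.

[deziyezi]

Rule 1 Regressive Voicing Assimilation: [dediyetde] → [dediyedde]
Rule 2 Final Vowel Raising: [dediyedde] → [dediyeddi]
Rule 3 Geminate Reduction: [dediyeddi] → [dediyedi]
Rule 4 Stop Lenition: [dediyedi] → [deziyezi]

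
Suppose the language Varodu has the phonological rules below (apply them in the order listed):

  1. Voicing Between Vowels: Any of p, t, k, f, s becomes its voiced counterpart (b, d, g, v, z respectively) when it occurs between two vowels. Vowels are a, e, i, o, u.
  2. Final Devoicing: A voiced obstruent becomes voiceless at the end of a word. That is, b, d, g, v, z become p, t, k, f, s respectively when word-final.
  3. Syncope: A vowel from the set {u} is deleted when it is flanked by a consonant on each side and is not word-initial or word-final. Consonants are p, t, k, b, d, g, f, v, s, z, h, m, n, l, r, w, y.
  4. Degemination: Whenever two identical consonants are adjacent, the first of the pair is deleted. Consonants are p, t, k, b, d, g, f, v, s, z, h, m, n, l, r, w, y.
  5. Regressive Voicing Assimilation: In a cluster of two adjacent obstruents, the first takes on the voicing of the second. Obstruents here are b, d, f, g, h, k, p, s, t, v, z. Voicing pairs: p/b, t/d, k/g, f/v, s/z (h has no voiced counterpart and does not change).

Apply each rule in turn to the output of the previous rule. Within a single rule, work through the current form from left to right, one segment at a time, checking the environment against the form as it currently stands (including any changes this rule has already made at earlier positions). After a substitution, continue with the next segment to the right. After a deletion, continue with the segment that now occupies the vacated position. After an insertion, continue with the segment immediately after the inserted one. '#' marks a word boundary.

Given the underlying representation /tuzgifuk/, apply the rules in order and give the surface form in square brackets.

[dzgifk]

1 Voicing Between Vowels: [tuzgifuk] → [tuzgivuk]
2 Final Devoicing: no change — [tuzgivuk]
3 Syncope: [tuzgivuk] → [tzgivk]
4 Degemination: no change — [tzgivk]
5 Regressive Voicing Assimilation: [tzgivk] → [dzgifk]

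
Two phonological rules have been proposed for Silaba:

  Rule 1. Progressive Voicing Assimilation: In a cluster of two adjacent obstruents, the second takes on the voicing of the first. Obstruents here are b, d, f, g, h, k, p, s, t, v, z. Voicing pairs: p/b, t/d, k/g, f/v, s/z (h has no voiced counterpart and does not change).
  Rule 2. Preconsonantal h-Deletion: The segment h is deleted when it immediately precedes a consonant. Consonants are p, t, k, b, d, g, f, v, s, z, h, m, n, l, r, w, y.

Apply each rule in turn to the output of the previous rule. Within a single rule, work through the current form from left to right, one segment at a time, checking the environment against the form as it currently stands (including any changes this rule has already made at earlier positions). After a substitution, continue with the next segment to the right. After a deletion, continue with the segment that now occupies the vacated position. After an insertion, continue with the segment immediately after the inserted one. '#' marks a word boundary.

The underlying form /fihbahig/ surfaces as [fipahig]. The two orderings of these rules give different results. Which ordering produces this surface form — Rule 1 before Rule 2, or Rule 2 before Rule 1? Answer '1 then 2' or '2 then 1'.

1 then 2

Order 1 then 2:
  1 Progressive Voicing Assimilation: [fihbahig] → [fihpahig]
  2 Preconsonantal h-Deletion: [fihpahig] → [fipahig]
  result: [fipahig]
Order 2 then 1:
  2 Preconsonantal h-Deletion: [fihbahig] → [fibahig]
  1 Progressive Voicing Assimilation: no change — [fibahig]
  result: [fibahig]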